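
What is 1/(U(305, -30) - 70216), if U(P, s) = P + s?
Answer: -1/69941 ≈ -1.4298e-5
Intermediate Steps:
1/(U(305, -30) - 70216) = 1/((305 - 30) - 70216) = 1/(275 - 70216) = 1/(-69941) = -1/69941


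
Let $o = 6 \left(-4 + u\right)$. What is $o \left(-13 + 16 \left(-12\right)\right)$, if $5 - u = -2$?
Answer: $-3690$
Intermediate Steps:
$u = 7$ ($u = 5 - -2 = 5 + 2 = 7$)
$o = 18$ ($o = 6 \left(-4 + 7\right) = 6 \cdot 3 = 18$)
$o \left(-13 + 16 \left(-12\right)\right) = 18 \left(-13 + 16 \left(-12\right)\right) = 18 \left(-13 - 192\right) = 18 \left(-205\right) = -3690$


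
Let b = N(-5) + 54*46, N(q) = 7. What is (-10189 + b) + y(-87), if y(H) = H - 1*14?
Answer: -7799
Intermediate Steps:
y(H) = -14 + H (y(H) = H - 14 = -14 + H)
b = 2491 (b = 7 + 54*46 = 7 + 2484 = 2491)
(-10189 + b) + y(-87) = (-10189 + 2491) + (-14 - 87) = -7698 - 101 = -7799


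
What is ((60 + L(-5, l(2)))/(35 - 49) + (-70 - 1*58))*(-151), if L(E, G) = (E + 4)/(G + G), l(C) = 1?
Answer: 79879/4 ≈ 19970.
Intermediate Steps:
L(E, G) = (4 + E)/(2*G) (L(E, G) = (4 + E)/((2*G)) = (4 + E)*(1/(2*G)) = (4 + E)/(2*G))
((60 + L(-5, l(2)))/(35 - 49) + (-70 - 1*58))*(-151) = ((60 + (½)*(4 - 5)/1)/(35 - 49) + (-70 - 1*58))*(-151) = ((60 + (½)*1*(-1))/(-14) + (-70 - 58))*(-151) = ((60 - ½)*(-1/14) - 128)*(-151) = ((119/2)*(-1/14) - 128)*(-151) = (-17/4 - 128)*(-151) = -529/4*(-151) = 79879/4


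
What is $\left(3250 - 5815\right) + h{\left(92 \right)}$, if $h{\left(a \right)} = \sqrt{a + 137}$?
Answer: $-2565 + \sqrt{229} \approx -2549.9$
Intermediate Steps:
$h{\left(a \right)} = \sqrt{137 + a}$
$\left(3250 - 5815\right) + h{\left(92 \right)} = \left(3250 - 5815\right) + \sqrt{137 + 92} = -2565 + \sqrt{229}$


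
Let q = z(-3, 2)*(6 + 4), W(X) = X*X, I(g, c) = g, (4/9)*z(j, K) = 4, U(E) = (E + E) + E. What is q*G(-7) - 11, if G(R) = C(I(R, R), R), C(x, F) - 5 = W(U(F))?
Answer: 40129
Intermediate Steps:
U(E) = 3*E (U(E) = 2*E + E = 3*E)
z(j, K) = 9 (z(j, K) = (9/4)*4 = 9)
W(X) = X²
C(x, F) = 5 + 9*F² (C(x, F) = 5 + (3*F)² = 5 + 9*F²)
G(R) = 5 + 9*R²
q = 90 (q = 9*(6 + 4) = 9*10 = 90)
q*G(-7) - 11 = 90*(5 + 9*(-7)²) - 11 = 90*(5 + 9*49) - 11 = 90*(5 + 441) - 11 = 90*446 - 11 = 40140 - 11 = 40129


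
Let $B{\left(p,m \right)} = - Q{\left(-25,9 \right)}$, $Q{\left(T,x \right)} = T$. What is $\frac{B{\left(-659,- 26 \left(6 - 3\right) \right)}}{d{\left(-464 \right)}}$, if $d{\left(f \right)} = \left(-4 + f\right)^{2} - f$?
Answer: $\frac{25}{219488} \approx 0.0001139$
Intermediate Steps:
$B{\left(p,m \right)} = 25$ ($B{\left(p,m \right)} = \left(-1\right) \left(-25\right) = 25$)
$\frac{B{\left(-659,- 26 \left(6 - 3\right) \right)}}{d{\left(-464 \right)}} = \frac{25}{\left(-4 - 464\right)^{2} - -464} = \frac{25}{\left(-468\right)^{2} + 464} = \frac{25}{219024 + 464} = \frac{25}{219488}$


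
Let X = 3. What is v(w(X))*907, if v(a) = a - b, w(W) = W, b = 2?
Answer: 907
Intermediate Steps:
v(a) = -2 + a (v(a) = a - 1*2 = a - 2 = -2 + a)
v(w(X))*907 = (-2 + 3)*907 = 1*907 = 907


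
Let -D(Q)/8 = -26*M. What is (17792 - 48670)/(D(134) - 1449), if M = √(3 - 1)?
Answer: 44742222/2013073 + 6422624*√2/2013073 ≈ 26.738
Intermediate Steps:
M = √2 ≈ 1.4142
D(Q) = 208*√2 (D(Q) = -(-208)*√2 = 208*√2)
(17792 - 48670)/(D(134) - 1449) = (17792 - 48670)/(208*√2 - 1449) = -30878/(-1449 + 208*√2)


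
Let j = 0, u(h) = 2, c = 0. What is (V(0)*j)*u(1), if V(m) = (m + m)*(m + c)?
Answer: 0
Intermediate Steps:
V(m) = 2*m**2 (V(m) = (m + m)*(m + 0) = (2*m)*m = 2*m**2)
(V(0)*j)*u(1) = ((2*0**2)*0)*2 = ((2*0)*0)*2 = (0*0)*2 = 0*2 = 0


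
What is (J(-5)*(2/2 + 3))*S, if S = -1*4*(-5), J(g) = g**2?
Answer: 2000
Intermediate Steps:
S = 20 (S = -4*(-5) = 20)
(J(-5)*(2/2 + 3))*S = ((-5)**2*(2/2 + 3))*20 = (25*(2*(1/2) + 3))*20 = (25*(1 + 3))*20 = (25*4)*20 = 100*20 = 2000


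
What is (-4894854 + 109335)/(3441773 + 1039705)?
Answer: -1595173/1493826 ≈ -1.0678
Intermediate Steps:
(-4894854 + 109335)/(3441773 + 1039705) = -4785519/4481478 = -4785519*1/4481478 = -1595173/1493826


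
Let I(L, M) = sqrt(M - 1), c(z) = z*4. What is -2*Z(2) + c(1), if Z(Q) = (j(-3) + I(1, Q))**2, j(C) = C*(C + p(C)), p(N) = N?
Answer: -718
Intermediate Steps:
c(z) = 4*z
I(L, M) = sqrt(-1 + M)
j(C) = 2*C**2 (j(C) = C*(C + C) = C*(2*C) = 2*C**2)
Z(Q) = (18 + sqrt(-1 + Q))**2 (Z(Q) = (2*(-3)**2 + sqrt(-1 + Q))**2 = (2*9 + sqrt(-1 + Q))**2 = (18 + sqrt(-1 + Q))**2)
-2*Z(2) + c(1) = -2*(18 + sqrt(-1 + 2))**2 + 4*1 = -2*(18 + sqrt(1))**2 + 4 = -2*(18 + 1)**2 + 4 = -2*19**2 + 4 = -2*361 + 4 = -722 + 4 = -718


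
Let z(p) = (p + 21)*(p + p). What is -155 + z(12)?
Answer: 637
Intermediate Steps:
z(p) = 2*p*(21 + p) (z(p) = (21 + p)*(2*p) = 2*p*(21 + p))
-155 + z(12) = -155 + 2*12*(21 + 12) = -155 + 2*12*33 = -155 + 792 = 637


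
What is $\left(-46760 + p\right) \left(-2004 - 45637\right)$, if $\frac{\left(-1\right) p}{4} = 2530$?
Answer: $2709820080$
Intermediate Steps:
$p = -10120$ ($p = \left(-4\right) 2530 = -10120$)
$\left(-46760 + p\right) \left(-2004 - 45637\right) = \left(-46760 - 10120\right) \left(-2004 - 45637\right) = \left(-56880\right) \left(-47641\right) = 2709820080$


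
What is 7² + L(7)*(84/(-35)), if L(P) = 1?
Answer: 233/5 ≈ 46.600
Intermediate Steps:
7² + L(7)*(84/(-35)) = 7² + 1*(84/(-35)) = 49 + 1*(84*(-1/35)) = 49 + 1*(-12/5) = 49 - 12/5 = 233/5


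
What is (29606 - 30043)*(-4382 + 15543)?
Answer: -4877357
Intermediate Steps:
(29606 - 30043)*(-4382 + 15543) = -437*11161 = -4877357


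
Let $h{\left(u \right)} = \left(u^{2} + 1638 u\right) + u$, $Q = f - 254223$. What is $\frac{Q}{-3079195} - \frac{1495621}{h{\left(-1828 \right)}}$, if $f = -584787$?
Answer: $- \frac{123298213205}{30395349684} \approx -4.0565$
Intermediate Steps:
$Q = -839010$ ($Q = -584787 - 254223 = -839010$)
$h{\left(u \right)} = u^{2} + 1639 u$
$\frac{Q}{-3079195} - \frac{1495621}{h{\left(-1828 \right)}} = - \frac{839010}{-3079195} - \frac{1495621}{\left(-1828\right) \left(1639 - 1828\right)} = \left(-839010\right) \left(- \frac{1}{3079195}\right) - \frac{1495621}{\left(-1828\right) \left(-189\right)} = \frac{167802}{615839} - \frac{1495621}{345492} = - \frac{123298213205}{30395349684}$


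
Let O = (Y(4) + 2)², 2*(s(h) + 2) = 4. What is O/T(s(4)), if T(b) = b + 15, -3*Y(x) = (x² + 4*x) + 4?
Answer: 20/3 ≈ 6.6667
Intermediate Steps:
Y(x) = -4/3 - 4*x/3 - x²/3 (Y(x) = -((x² + 4*x) + 4)/3 = -(4 + x² + 4*x)/3 = -4/3 - 4*x/3 - x²/3)
s(h) = 0 (s(h) = -2 + (½)*4 = -2 + 2 = 0)
O = 100 (O = ((-4/3 - 4/3*4 - ⅓*4²) + 2)² = ((-4/3 - 16/3 - ⅓*16) + 2)² = ((-4/3 - 16/3 - 16/3) + 2)² = (-12 + 2)² = (-10)² = 100)
T(b) = 15 + b
O/T(s(4)) = 100/(15 + 0) = 100/15 = 100*(1/15) = 20/3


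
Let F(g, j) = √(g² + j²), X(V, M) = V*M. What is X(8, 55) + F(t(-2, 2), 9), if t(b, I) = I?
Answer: 440 + √85 ≈ 449.22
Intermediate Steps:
X(V, M) = M*V
X(8, 55) + F(t(-2, 2), 9) = 55*8 + √(2² + 9²) = 440 + √(4 + 81) = 440 + √85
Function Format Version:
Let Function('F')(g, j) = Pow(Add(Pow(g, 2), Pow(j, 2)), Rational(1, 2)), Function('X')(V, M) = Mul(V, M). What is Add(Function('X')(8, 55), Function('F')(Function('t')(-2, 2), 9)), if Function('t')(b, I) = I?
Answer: Add(440, Pow(85, Rational(1, 2))) ≈ 449.22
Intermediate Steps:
Function('X')(V, M) = Mul(M, V)
Add(Function('X')(8, 55), Function('F')(Function('t')(-2, 2), 9)) = Add(Mul(55, 8), Pow(Add(Pow(2, 2), Pow(9, 2)), Rational(1, 2))) = Add(440, Pow(Add(4, 81), Rational(1, 2))) = Add(440, Pow(85, Rational(1, 2)))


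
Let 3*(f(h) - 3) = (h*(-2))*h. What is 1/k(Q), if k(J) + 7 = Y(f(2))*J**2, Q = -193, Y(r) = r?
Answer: 3/37228 ≈ 8.0585e-5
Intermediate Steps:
f(h) = 3 - 2*h**2/3 (f(h) = 3 + ((h*(-2))*h)/3 = 3 + ((-2*h)*h)/3 = 3 + (-2*h**2)/3 = 3 - 2*h**2/3)
k(J) = -7 + J**2/3 (k(J) = -7 + (3 - 2/3*2**2)*J**2 = -7 + (3 - 2/3*4)*J**2 = -7 + (3 - 8/3)*J**2 = -7 + J**2/3)
1/k(Q) = 1/(-7 + (1/3)*(-193)**2) = 1/(-7 + (1/3)*37249) = 1/(-7 + 37249/3) = 1/(37228/3) = 3/37228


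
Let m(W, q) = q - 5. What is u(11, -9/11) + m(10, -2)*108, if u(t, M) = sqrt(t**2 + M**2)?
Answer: -756 + sqrt(14722)/11 ≈ -744.97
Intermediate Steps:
m(W, q) = -5 + q
u(t, M) = sqrt(M**2 + t**2)
u(11, -9/11) + m(10, -2)*108 = sqrt((-9/11)**2 + 11**2) + (-5 - 2)*108 = sqrt((-9*1/11)**2 + 121) - 7*108 = sqrt((-9/11)**2 + 121) - 756 = sqrt(81/121 + 121) - 756 = sqrt(14722/121) - 756 = sqrt(14722)/11 - 756 = -756 + sqrt(14722)/11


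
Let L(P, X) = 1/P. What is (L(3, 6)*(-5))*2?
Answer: -10/3 ≈ -3.3333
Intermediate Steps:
(L(3, 6)*(-5))*2 = (-5/3)*2 = ((⅓)*(-5))*2 = -5/3*2 = -10/3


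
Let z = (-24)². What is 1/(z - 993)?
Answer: -1/417 ≈ -0.0023981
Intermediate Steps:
z = 576
1/(z - 993) = 1/(576 - 993) = 1/(-417) = -1/417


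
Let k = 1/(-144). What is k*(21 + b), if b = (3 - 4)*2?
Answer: -19/144 ≈ -0.13194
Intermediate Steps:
b = -2 (b = -1*2 = -2)
k = -1/144 ≈ -0.0069444
k*(21 + b) = -(21 - 2)/144 = -1/144*19 = -19/144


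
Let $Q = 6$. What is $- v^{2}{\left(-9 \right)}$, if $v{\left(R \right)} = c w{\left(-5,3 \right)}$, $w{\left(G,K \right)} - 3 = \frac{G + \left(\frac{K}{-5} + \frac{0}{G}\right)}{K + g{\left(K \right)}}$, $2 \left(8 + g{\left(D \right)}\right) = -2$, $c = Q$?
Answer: $- \frac{13924}{25} \approx -556.96$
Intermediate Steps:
$c = 6$
$g{\left(D \right)} = -9$ ($g{\left(D \right)} = -8 + \frac{1}{2} \left(-2\right) = -8 - 1 = -9$)
$w{\left(G,K \right)} = 3 + \frac{G - \frac{K}{5}}{-9 + K}$ ($w{\left(G,K \right)} = 3 + \frac{G + \left(\frac{K}{-5} + \frac{0}{G}\right)}{K - 9} = 3 + \frac{G + \left(K \left(- \frac{1}{5}\right) + 0\right)}{-9 + K} = 3 + \frac{G + \left(- \frac{K}{5} + 0\right)}{-9 + K} = 3 + \frac{G - \frac{K}{5}}{-9 + K}$)
$v{\left(R \right)} = \frac{118}{5}$ ($v{\left(R \right)} = 6 \frac{-27 - 5 + \frac{14}{5} \cdot 3}{-9 + 3} = 6 \frac{-27 - 5 + \frac{42}{5}}{-6} = 6 \left(\left(- \frac{1}{6}\right) \left(- \frac{118}{5}\right)\right) = 6 \cdot \frac{59}{15} = \frac{118}{5}$)
$- v^{2}{\left(-9 \right)} = - \left(\frac{118}{5}\right)^{2} = \left(-1\right) \frac{13924}{25} = - \frac{13924}{25}$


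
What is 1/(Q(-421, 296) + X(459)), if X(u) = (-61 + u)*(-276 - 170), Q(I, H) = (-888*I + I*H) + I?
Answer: 1/71303 ≈ 1.4025e-5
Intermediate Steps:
Q(I, H) = -887*I + H*I (Q(I, H) = (-888*I + H*I) + I = -887*I + H*I)
X(u) = 27206 - 446*u (X(u) = (-61 + u)*(-446) = 27206 - 446*u)
1/(Q(-421, 296) + X(459)) = 1/(-421*(-887 + 296) + (27206 - 446*459)) = 1/(-421*(-591) + (27206 - 204714)) = 1/(248811 - 177508) = 1/71303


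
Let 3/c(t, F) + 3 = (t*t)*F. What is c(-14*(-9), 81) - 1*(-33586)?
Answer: 14396672487/428651 ≈ 33586.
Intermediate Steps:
c(t, F) = 3/(-3 + F*t**2) (c(t, F) = 3/(-3 + (t*t)*F) = 3/(-3 + t**2*F) = 3/(-3 + F*t**2))
c(-14*(-9), 81) - 1*(-33586) = 3/(-3 + 81*(-14*(-9))**2) - 1*(-33586) = 3/(-3 + 81*126**2) + 33586 = 3/(-3 + 81*15876) + 33586 = 3/(-3 + 1285956) + 33586 = 3/1285953 + 33586 = 3*(1/1285953) + 33586 = 1/428651 + 33586 = 14396672487/428651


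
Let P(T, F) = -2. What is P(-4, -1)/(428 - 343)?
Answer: -2/85 ≈ -0.023529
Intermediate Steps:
P(-4, -1)/(428 - 343) = -2/(428 - 343) = -2/85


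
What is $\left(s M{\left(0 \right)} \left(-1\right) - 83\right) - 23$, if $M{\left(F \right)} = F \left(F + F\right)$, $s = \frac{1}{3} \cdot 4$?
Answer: $-106$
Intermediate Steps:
$s = \frac{4}{3}$ ($s = \frac{1}{3} \cdot 4 = \frac{4}{3} \approx 1.3333$)
$M{\left(F \right)} = 2 F^{2}$ ($M{\left(F \right)} = F 2 F = 2 F^{2}$)
$\left(s M{\left(0 \right)} \left(-1\right) - 83\right) - 23 = \left(\frac{4 \cdot 2 \cdot 0^{2}}{3} \left(-1\right) - 83\right) - 23 = \left(\frac{4 \cdot 2 \cdot 0}{3} \left(-1\right) - 83\right) - 23 = \left(\frac{4}{3} \cdot 0 \left(-1\right) - 83\right) - 23 = \left(0 \left(-1\right) - 83\right) - 23 = \left(0 - 83\right) - 23 = -83 - 23 = -106$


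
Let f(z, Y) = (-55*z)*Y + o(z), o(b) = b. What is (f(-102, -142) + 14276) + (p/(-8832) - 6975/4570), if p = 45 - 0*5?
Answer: -1052711168263/1345408 ≈ -7.8245e+5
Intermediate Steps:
p = 45 (p = 45 - 47*0 = 45 + 0 = 45)
f(z, Y) = z - 55*Y*z (f(z, Y) = (-55*z)*Y + z = -55*Y*z + z = z - 55*Y*z)
(f(-102, -142) + 14276) + (p/(-8832) - 6975/4570) = (-102*(1 - 55*(-142)) + 14276) + (45/(-8832) - 6975/4570) = (-102*(1 + 7810) + 14276) + (45*(-1/8832) - 6975*1/4570) = (-102*7811 + 14276) + (-15/2944 - 1395/914) = (-796722 + 14276) - 2060295/1345408 = -782446 - 2060295/1345408 = -1052711168263/1345408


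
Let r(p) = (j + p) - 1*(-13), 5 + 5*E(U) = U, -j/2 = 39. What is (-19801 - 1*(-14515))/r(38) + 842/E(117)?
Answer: 117617/504 ≈ 233.37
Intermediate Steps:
j = -78 (j = -2*39 = -78)
E(U) = -1 + U/5
r(p) = -65 + p (r(p) = (-78 + p) - 1*(-13) = (-78 + p) + 13 = -65 + p)
(-19801 - 1*(-14515))/r(38) + 842/E(117) = (-19801 - 1*(-14515))/(-65 + 38) + 842/(-1 + (1/5)*117) = (-19801 + 14515)/(-27) + 842/(-1 + 117/5) = -5286*(-1/27) + 842/(112/5) = 1762/9 + 842*(5/112) = 1762/9 + 2105/56 = 117617/504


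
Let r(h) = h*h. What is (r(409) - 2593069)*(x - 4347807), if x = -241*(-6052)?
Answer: 7008768623700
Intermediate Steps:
x = 1458532
r(h) = h²
(r(409) - 2593069)*(x - 4347807) = (409² - 2593069)*(1458532 - 4347807) = (167281 - 2593069)*(-2889275) = -2425788*(-2889275) = 7008768623700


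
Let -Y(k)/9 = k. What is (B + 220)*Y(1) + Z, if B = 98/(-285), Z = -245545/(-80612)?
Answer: -15116090497/7658140 ≈ -1973.9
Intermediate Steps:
Y(k) = -9*k
Z = 245545/80612 (Z = -245545*(-1/80612) = 245545/80612 ≈ 3.0460)
B = -98/285 (B = 98*(-1/285) = -98/285 ≈ -0.34386)
(B + 220)*Y(1) + Z = (-98/285 + 220)*(-9*1) + 245545/80612 = (62602/285)*(-9) + 245545/80612 = -187806/95 + 245545/80612 = -15116090497/7658140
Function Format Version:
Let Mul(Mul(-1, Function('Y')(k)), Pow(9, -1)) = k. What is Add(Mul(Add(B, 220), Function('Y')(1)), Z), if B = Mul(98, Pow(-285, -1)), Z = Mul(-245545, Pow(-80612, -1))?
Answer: Rational(-15116090497, 7658140) ≈ -1973.9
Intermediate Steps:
Function('Y')(k) = Mul(-9, k)
Z = Rational(245545, 80612) (Z = Mul(-245545, Rational(-1, 80612)) = Rational(245545, 80612) ≈ 3.0460)
B = Rational(-98, 285) (B = Mul(98, Rational(-1, 285)) = Rational(-98, 285) ≈ -0.34386)
Add(Mul(Add(B, 220), Function('Y')(1)), Z) = Add(Mul(Add(Rational(-98, 285), 220), Mul(-9, 1)), Rational(245545, 80612)) = Add(Mul(Rational(62602, 285), -9), Rational(245545, 80612)) = Add(Rational(-187806, 95), Rational(245545, 80612)) = Rational(-15116090497, 7658140)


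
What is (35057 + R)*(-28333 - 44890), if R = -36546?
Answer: 109029047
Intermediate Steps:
(35057 + R)*(-28333 - 44890) = (35057 - 36546)*(-28333 - 44890) = -1489*(-73223) = 109029047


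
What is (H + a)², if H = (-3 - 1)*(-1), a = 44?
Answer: 2304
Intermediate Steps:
H = 4 (H = -4*(-1) = 4)
(H + a)² = (4 + 44)² = 48² = 2304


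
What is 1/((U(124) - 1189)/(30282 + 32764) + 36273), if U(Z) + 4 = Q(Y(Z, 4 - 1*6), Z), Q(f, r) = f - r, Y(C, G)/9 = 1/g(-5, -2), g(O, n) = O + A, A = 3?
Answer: 126092/4573732473 ≈ 2.7569e-5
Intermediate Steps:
g(O, n) = 3 + O (g(O, n) = O + 3 = 3 + O)
Y(C, G) = -9/2 (Y(C, G) = 9/(3 - 5) = 9/(-2) = 9*(-½) = -9/2)
U(Z) = -17/2 - Z (U(Z) = -4 + (-9/2 - Z) = -17/2 - Z)
1/((U(124) - 1189)/(30282 + 32764) + 36273) = 1/(((-17/2 - 1*124) - 1189)/(30282 + 32764) + 36273) = 1/(((-17/2 - 124) - 1189)/63046 + 36273) = 1/((-265/2 - 1189)*(1/63046) + 36273) = 1/(-2643/2*1/63046 + 36273) = 1/(-2643/126092 + 36273) = 1/(4573732473/126092) = 126092/4573732473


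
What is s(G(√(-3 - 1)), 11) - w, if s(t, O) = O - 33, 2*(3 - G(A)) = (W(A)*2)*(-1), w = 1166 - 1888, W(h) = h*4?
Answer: 700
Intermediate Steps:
W(h) = 4*h
w = -722
G(A) = 3 + 4*A (G(A) = 3 - (4*A)*2*(-1)/2 = 3 - 8*A*(-1)/2 = 3 - (-4)*A = 3 + 4*A)
s(t, O) = -33 + O
s(G(√(-3 - 1)), 11) - w = (-33 + 11) - 1*(-722) = -22 + 722 = 700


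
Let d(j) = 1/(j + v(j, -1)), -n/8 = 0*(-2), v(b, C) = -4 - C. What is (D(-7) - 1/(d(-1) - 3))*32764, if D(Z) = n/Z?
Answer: 131056/13 ≈ 10081.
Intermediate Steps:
n = 0 (n = -0*(-2) = -8*0 = 0)
d(j) = 1/(-3 + j) (d(j) = 1/(j + (-4 - 1*(-1))) = 1/(j + (-4 + 1)) = 1/(j - 3) = 1/(-3 + j))
D(Z) = 0 (D(Z) = 0/Z = 0)
(D(-7) - 1/(d(-1) - 3))*32764 = (0 - 1/(1/(-3 - 1) - 3))*32764 = (0 - 1/(1/(-4) - 3))*32764 = (0 - 1/(-¼ - 3))*32764 = (0 - 1/(-13/4))*32764 = (0 - 1*(-4/13))*32764 = (0 + 4/13)*32764 = (4/13)*32764 = 131056/13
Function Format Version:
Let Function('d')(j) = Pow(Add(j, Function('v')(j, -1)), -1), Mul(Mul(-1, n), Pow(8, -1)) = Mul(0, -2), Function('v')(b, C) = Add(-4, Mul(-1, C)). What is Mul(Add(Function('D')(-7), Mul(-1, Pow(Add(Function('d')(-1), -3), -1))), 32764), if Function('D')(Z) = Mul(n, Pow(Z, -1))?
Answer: Rational(131056, 13) ≈ 10081.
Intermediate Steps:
n = 0 (n = Mul(-8, Mul(0, -2)) = Mul(-8, 0) = 0)
Function('d')(j) = Pow(Add(-3, j), -1) (Function('d')(j) = Pow(Add(j, Add(-4, Mul(-1, -1))), -1) = Pow(Add(j, Add(-4, 1)), -1) = Pow(Add(j, -3), -1) = Pow(Add(-3, j), -1))
Function('D')(Z) = 0 (Function('D')(Z) = Mul(0, Pow(Z, -1)) = 0)
Mul(Add(Function('D')(-7), Mul(-1, Pow(Add(Function('d')(-1), -3), -1))), 32764) = Mul(Add(0, Mul(-1, Pow(Add(Pow(Add(-3, -1), -1), -3), -1))), 32764) = Mul(Add(0, Mul(-1, Pow(Add(Pow(-4, -1), -3), -1))), 32764) = Mul(Add(0, Mul(-1, Pow(Add(Rational(-1, 4), -3), -1))), 32764) = Mul(Add(0, Mul(-1, Pow(Rational(-13, 4), -1))), 32764) = Mul(Add(0, Mul(-1, Rational(-4, 13))), 32764) = Mul(Add(0, Rational(4, 13)), 32764) = Mul(Rational(4, 13), 32764) = Rational(131056, 13)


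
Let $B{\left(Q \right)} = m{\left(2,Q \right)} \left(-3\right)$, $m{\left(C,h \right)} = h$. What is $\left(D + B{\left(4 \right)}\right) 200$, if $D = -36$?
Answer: $-9600$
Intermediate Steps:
$B{\left(Q \right)} = - 3 Q$ ($B{\left(Q \right)} = Q \left(-3\right) = - 3 Q$)
$\left(D + B{\left(4 \right)}\right) 200 = \left(-36 - 12\right) 200 = \left(-48\right) 200 = -9600$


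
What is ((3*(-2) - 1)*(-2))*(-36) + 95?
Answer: -409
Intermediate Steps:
((3*(-2) - 1)*(-2))*(-36) + 95 = ((-6 - 1)*(-2))*(-36) + 95 = -7*(-2)*(-36) + 95 = 14*(-36) + 95 = -504 + 95 = -409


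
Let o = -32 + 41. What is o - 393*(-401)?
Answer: 157602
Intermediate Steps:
o = 9
o - 393*(-401) = 9 - 393*(-401) = 9 + 157593 = 157602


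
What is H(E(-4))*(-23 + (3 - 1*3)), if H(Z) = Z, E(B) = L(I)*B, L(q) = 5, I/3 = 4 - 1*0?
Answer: 460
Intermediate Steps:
I = 12 (I = 3*(4 - 1*0) = 3*(4 + 0) = 3*4 = 12)
E(B) = 5*B
H(E(-4))*(-23 + (3 - 1*3)) = (5*(-4))*(-23 + (3 - 1*3)) = -20*(-23 + (3 - 3)) = -20*(-23 + 0) = -20*(-23) = 460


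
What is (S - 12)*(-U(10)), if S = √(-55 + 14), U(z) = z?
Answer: 120 - 10*I*√41 ≈ 120.0 - 64.031*I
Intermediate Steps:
S = I*√41 (S = √(-41) = I*√41 ≈ 6.4031*I)
(S - 12)*(-U(10)) = (I*√41 - 12)*(-1*10) = (-12 + I*√41)*(-10) = 120 - 10*I*√41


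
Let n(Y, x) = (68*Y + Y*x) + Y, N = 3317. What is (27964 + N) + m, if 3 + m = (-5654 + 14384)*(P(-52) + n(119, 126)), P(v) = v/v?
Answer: 202619658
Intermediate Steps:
n(Y, x) = 69*Y + Y*x
P(v) = 1
m = 202588377 (m = -3 + (-5654 + 14384)*(1 + 119*(69 + 126)) = -3 + 8730*(1 + 119*195) = -3 + 8730*(1 + 23205) = -3 + 8730*23206 = -3 + 202588380 = 202588377)
(27964 + N) + m = (27964 + 3317) + 202588377 = 31281 + 202588377 = 202619658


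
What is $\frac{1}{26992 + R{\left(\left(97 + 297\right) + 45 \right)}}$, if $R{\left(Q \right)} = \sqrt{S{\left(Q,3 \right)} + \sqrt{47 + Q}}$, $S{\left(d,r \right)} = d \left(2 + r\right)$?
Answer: $\frac{1}{26992 + \sqrt{2195 + 9 \sqrt{6}}} \approx 3.6984 \cdot 10^{-5}$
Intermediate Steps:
$R{\left(Q \right)} = \sqrt{\sqrt{47 + Q} + 5 Q}$ ($R{\left(Q \right)} = \sqrt{Q \left(2 + 3\right) + \sqrt{47 + Q}} = \sqrt{Q 5 + \sqrt{47 + Q}} = \sqrt{5 Q + \sqrt{47 + Q}} = \sqrt{\sqrt{47 + Q} + 5 Q}$)
$\frac{1}{26992 + R{\left(\left(97 + 297\right) + 45 \right)}} = \frac{1}{26992 + \sqrt{\sqrt{47 + \left(\left(97 + 297\right) + 45\right)} + 5 \left(\left(97 + 297\right) + 45\right)}} = \frac{1}{26992 + \sqrt{\sqrt{47 + \left(394 + 45\right)} + 5 \left(394 + 45\right)}} = \frac{1}{26992 + \sqrt{\sqrt{47 + 439} + 5 \cdot 439}} = \frac{1}{26992 + \sqrt{\sqrt{486} + 2195}} = \frac{1}{26992 + \sqrt{9 \sqrt{6} + 2195}} = \frac{1}{26992 + \sqrt{2195 + 9 \sqrt{6}}}$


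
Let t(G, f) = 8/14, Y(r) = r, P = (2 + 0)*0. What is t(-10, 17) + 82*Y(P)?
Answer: 4/7 ≈ 0.57143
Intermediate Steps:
P = 0 (P = 2*0 = 0)
t(G, f) = 4/7 (t(G, f) = 8*(1/14) = 4/7)
t(-10, 17) + 82*Y(P) = 4/7 + 82*0 = 4/7 + 0 = 4/7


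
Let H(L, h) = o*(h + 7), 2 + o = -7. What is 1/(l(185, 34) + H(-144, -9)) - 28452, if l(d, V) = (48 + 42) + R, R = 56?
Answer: -4666127/164 ≈ -28452.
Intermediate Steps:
o = -9 (o = -2 - 7 = -9)
l(d, V) = 146 (l(d, V) = (48 + 42) + 56 = 90 + 56 = 146)
H(L, h) = -63 - 9*h (H(L, h) = -9*(h + 7) = -9*(7 + h) = -63 - 9*h)
1/(l(185, 34) + H(-144, -9)) - 28452 = 1/(146 + (-63 - 9*(-9))) - 28452 = 1/(146 + (-63 + 81)) - 28452 = 1/(146 + 18) - 28452 = 1/164 - 28452 = -4666127/164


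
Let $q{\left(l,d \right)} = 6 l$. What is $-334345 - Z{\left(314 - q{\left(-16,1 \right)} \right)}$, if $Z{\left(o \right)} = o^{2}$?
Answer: $-502445$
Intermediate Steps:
$-334345 - Z{\left(314 - q{\left(-16,1 \right)} \right)} = -334345 - \left(314 - 6 \left(-16\right)\right)^{2} = -334345 - \left(314 - -96\right)^{2} = -334345 - \left(314 + 96\right)^{2} = -334345 - 410^{2} = -334345 - 168100 = -502445$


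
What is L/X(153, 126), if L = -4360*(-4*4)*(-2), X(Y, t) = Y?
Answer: -139520/153 ≈ -911.90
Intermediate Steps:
L = -139520 (L = -(-69760)*(-2) = -4360*32 = -139520)
L/X(153, 126) = -139520/153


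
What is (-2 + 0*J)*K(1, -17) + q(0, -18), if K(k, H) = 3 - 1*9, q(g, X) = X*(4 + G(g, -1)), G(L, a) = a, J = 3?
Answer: -42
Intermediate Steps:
q(g, X) = 3*X (q(g, X) = X*(4 - 1) = X*3 = 3*X)
K(k, H) = -6 (K(k, H) = 3 - 9 = -6)
(-2 + 0*J)*K(1, -17) + q(0, -18) = (-2 + 0*3)*(-6) + 3*(-18) = (-2 + 0)*(-6) - 54 = -2*(-6) - 54 = 12 - 54 = -42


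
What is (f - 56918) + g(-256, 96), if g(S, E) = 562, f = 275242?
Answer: 218886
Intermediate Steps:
(f - 56918) + g(-256, 96) = (275242 - 56918) + 562 = 218324 + 562 = 218886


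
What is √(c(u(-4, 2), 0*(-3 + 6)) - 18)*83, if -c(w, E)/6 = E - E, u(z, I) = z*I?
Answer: 249*I*√2 ≈ 352.14*I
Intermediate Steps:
u(z, I) = I*z
c(w, E) = 0 (c(w, E) = -6*(E - E) = -6*0 = 0)
√(c(u(-4, 2), 0*(-3 + 6)) - 18)*83 = √(0 - 18)*83 = √(-18)*83 = (3*I*√2)*83 = 249*I*√2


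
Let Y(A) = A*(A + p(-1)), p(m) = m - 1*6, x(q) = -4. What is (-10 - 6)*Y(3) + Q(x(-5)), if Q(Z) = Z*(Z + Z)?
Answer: 224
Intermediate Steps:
p(m) = -6 + m (p(m) = m - 6 = -6 + m)
Q(Z) = 2*Z**2 (Q(Z) = Z*(2*Z) = 2*Z**2)
Y(A) = A*(-7 + A) (Y(A) = A*(A + (-6 - 1)) = A*(A - 7) = A*(-7 + A))
(-10 - 6)*Y(3) + Q(x(-5)) = (-10 - 6)*(3*(-7 + 3)) + 2*(-4)**2 = -48*(-4) + 2*16 = -16*(-12) + 32 = 192 + 32 = 224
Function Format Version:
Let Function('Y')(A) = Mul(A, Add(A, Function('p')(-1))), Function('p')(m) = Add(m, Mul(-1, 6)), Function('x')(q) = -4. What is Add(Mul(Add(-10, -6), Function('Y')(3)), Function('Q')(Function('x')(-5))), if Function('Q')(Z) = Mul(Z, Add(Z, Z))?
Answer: 224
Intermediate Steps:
Function('p')(m) = Add(-6, m) (Function('p')(m) = Add(m, -6) = Add(-6, m))
Function('Q')(Z) = Mul(2, Pow(Z, 2)) (Function('Q')(Z) = Mul(Z, Mul(2, Z)) = Mul(2, Pow(Z, 2)))
Function('Y')(A) = Mul(A, Add(-7, A)) (Function('Y')(A) = Mul(A, Add(A, Add(-6, -1))) = Mul(A, Add(A, -7)) = Mul(A, Add(-7, A)))
Add(Mul(Add(-10, -6), Function('Y')(3)), Function('Q')(Function('x')(-5))) = Add(Mul(Add(-10, -6), Mul(3, Add(-7, 3))), Mul(2, Pow(-4, 2))) = Add(Mul(-16, Mul(3, -4)), Mul(2, 16)) = Add(Mul(-16, -12), 32) = Add(192, 32) = 224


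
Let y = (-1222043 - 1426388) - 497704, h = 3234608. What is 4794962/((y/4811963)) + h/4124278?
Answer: -47580098687822978394/6487767682765 ≈ -7.3338e+6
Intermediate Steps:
y = -3146135 (y = -2648431 - 497704 = -3146135)
4794962/((y/4811963)) + h/4124278 = 4794962/((-3146135/4811963)) + 3234608/4124278 = 4794962/((-3146135*1/4811963)) + 3234608*(1/4124278) = 4794962/(-3146135/4811963) + 1617304/2062139 = 4794962*(-4811963/3146135) + 1617304/2062139 = -23073179730406/3146135 + 1617304/2062139 = -47580098687822978394/6487767682765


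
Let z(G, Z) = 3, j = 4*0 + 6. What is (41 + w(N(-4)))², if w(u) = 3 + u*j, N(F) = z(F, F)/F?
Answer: 6241/4 ≈ 1560.3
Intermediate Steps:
j = 6 (j = 0 + 6 = 6)
N(F) = 3/F
w(u) = 3 + 6*u (w(u) = 3 + u*6 = 3 + 6*u)
(41 + w(N(-4)))² = (41 + (3 + 6*(3/(-4))))² = (41 + (3 + 6*(3*(-¼))))² = (41 + (3 + 6*(-¾)))² = (41 + (3 - 9/2))² = (41 - 3/2)² = (79/2)² = 6241/4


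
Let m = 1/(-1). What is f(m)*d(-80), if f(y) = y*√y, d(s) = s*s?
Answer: -6400*I ≈ -6400.0*I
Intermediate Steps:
m = -1
d(s) = s²
f(y) = y^(3/2)
f(m)*d(-80) = (-1)^(3/2)*(-80)² = -I*6400 = -6400*I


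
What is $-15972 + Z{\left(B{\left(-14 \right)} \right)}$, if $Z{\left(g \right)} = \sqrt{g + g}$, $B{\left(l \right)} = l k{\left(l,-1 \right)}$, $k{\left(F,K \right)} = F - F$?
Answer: $-15972$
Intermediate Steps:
$k{\left(F,K \right)} = 0$
$B{\left(l \right)} = 0$ ($B{\left(l \right)} = l 0 = 0$)
$Z{\left(g \right)} = \sqrt{2} \sqrt{g}$ ($Z{\left(g \right)} = \sqrt{2 g} = \sqrt{2} \sqrt{g}$)
$-15972 + Z{\left(B{\left(-14 \right)} \right)} = -15972 + \sqrt{2} \sqrt{0} = -15972 + \sqrt{2} \cdot 0 = -15972 + 0 = -15972$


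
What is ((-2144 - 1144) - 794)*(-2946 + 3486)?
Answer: -2204280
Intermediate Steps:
((-2144 - 1144) - 794)*(-2946 + 3486) = (-3288 - 794)*540 = -4082*540 = -2204280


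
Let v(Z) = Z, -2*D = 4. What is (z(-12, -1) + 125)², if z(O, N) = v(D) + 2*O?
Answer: 9801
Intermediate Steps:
D = -2 (D = -½*4 = -2)
z(O, N) = -2 + 2*O
(z(-12, -1) + 125)² = ((-2 + 2*(-12)) + 125)² = ((-2 - 24) + 125)² = (-26 + 125)² = 99² = 9801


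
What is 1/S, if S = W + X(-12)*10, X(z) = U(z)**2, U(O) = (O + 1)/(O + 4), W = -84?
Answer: -32/2083 ≈ -0.015362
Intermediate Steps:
U(O) = (1 + O)/(4 + O)
X(z) = (1 + z)**2/(4 + z)**2 (X(z) = ((1 + z)/(4 + z))**2 = (1 + z)**2/(4 + z)**2)
S = -2083/32 (S = -84 + ((1 - 12)**2/(4 - 12)**2)*10 = -84 + ((-11)**2/(-8)**2)*10 = -84 + (121*(1/64))*10 = -84 + (121/64)*10 = -84 + 605/32 = -2083/32 ≈ -65.094)
1/S = 1/(-2083/32) = -32/2083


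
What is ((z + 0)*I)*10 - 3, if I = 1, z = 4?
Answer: 37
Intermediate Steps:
((z + 0)*I)*10 - 3 = ((4 + 0)*1)*10 - 3 = (4*1)*10 - 3 = 4*10 - 3 = 40 - 3 = 37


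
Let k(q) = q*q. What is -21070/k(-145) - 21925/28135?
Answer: -42151103/23661535 ≈ -1.7814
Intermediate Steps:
k(q) = q²
-21070/k(-145) - 21925/28135 = -21070/((-145)²) - 21925/28135 = -21070/21025 - 21925*1/28135 = -21070*1/21025 - 4385/5627 = -4214/4205 - 4385/5627 = -42151103/23661535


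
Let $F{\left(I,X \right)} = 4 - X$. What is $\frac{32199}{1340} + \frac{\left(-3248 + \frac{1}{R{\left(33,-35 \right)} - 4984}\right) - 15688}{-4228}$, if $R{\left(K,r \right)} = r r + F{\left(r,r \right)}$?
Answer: $\frac{30041159899}{1053786720} \approx 28.508$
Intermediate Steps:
$R{\left(K,r \right)} = 4 + r^{2} - r$ ($R{\left(K,r \right)} = r r - \left(-4 + r\right) = r^{2} - \left(-4 + r\right) = 4 + r^{2} - r$)
$\frac{32199}{1340} + \frac{\left(-3248 + \frac{1}{R{\left(33,-35 \right)} - 4984}\right) - 15688}{-4228} = \frac{32199}{1340} + \frac{\left(-3248 + \frac{1}{\left(4 + \left(-35\right)^{2} - -35\right) - 4984}\right) - 15688}{-4228} = 32199 \cdot \frac{1}{1340} + \left(\left(-3248 + \frac{1}{\left(4 + 1225 + 35\right) - 4984}\right) - 15688\right) \left(- \frac{1}{4228}\right) = \frac{32199}{1340} + \left(\left(-3248 + \frac{1}{1264 - 4984}\right) - 15688\right) \left(- \frac{1}{4228}\right) = \frac{32199}{1340} + \left(\left(-3248 + \frac{1}{-3720}\right) - 15688\right) \left(- \frac{1}{4228}\right) = \frac{32199}{1340} + \left(\left(-3248 - \frac{1}{3720}\right) - 15688\right) \left(- \frac{1}{4228}\right) = \frac{32199}{1340} + \left(- \frac{12082561}{3720} - 15688\right) \left(- \frac{1}{4228}\right) = \frac{32199}{1340} - - \frac{70441921}{15728160} = \frac{32199}{1340} + \frac{70441921}{15728160} = \frac{30041159899}{1053786720}$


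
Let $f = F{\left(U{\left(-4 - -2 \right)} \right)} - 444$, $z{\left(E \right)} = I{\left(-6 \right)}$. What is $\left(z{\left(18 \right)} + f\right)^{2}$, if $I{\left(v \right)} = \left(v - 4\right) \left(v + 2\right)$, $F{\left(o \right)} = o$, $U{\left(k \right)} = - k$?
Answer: $161604$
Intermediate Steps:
$I{\left(v \right)} = \left(-4 + v\right) \left(2 + v\right)$
$z{\left(E \right)} = 40$ ($z{\left(E \right)} = -8 + \left(-6\right)^{2} - -12 = -8 + 36 + 12 = 40$)
$f = -442$ ($f = - (-4 - -2) - 444 = - (-4 + 2) - 444 = \left(-1\right) \left(-2\right) - 444 = 2 - 444 = -442$)
$\left(z{\left(18 \right)} + f\right)^{2} = \left(40 - 442\right)^{2} = \left(-402\right)^{2} = 161604$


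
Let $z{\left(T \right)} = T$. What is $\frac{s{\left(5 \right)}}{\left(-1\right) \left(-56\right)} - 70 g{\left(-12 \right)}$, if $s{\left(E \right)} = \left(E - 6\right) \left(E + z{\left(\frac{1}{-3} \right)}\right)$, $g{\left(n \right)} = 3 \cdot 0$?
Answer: $- \frac{1}{12} \approx -0.083333$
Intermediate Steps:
$g{\left(n \right)} = 0$
$s{\left(E \right)} = \left(-6 + E\right) \left(- \frac{1}{3} + E\right)$ ($s{\left(E \right)} = \left(E - 6\right) \left(E + \frac{1}{-3}\right) = \left(-6 + E\right) \left(E - \frac{1}{3}\right) = \left(-6 + E\right) \left(- \frac{1}{3} + E\right)$)
$\frac{s{\left(5 \right)}}{\left(-1\right) \left(-56\right)} - 70 g{\left(-12 \right)} = \frac{2 + 5^{2} - \frac{95}{3}}{\left(-1\right) \left(-56\right)} - 0 = \frac{2 + 25 - \frac{95}{3}}{56} + 0 = \left(- \frac{14}{3}\right) \frac{1}{56} + 0 = - \frac{1}{12} + 0 = - \frac{1}{12}$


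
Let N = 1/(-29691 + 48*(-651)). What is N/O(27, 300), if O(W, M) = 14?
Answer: -1/853146 ≈ -1.1721e-6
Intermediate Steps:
N = -1/60939 (N = 1/(-29691 - 31248) = 1/(-60939) = -1/60939 ≈ -1.6410e-5)
N/O(27, 300) = -1/60939/14 = -1/60939*1/14 = -1/853146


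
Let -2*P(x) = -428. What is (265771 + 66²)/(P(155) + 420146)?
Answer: 270127/420360 ≈ 0.64261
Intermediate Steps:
P(x) = 214 (P(x) = -½*(-428) = 214)
(265771 + 66²)/(P(155) + 420146) = (265771 + 66²)/(214 + 420146) = (265771 + 4356)/420360 = 270127*(1/420360) = 270127/420360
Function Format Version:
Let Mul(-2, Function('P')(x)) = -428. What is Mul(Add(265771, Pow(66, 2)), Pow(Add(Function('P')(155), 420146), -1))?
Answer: Rational(270127, 420360) ≈ 0.64261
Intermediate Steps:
Function('P')(x) = 214 (Function('P')(x) = Mul(Rational(-1, 2), -428) = 214)
Mul(Add(265771, Pow(66, 2)), Pow(Add(Function('P')(155), 420146), -1)) = Mul(Add(265771, Pow(66, 2)), Pow(Add(214, 420146), -1)) = Mul(Add(265771, 4356), Pow(420360, -1)) = Mul(270127, Rational(1, 420360)) = Rational(270127, 420360)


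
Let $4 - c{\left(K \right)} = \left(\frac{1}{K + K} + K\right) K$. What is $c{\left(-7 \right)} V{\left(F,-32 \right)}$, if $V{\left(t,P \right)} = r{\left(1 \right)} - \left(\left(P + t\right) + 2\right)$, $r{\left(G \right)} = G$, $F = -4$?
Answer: $- \frac{3185}{2} \approx -1592.5$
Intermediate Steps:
$c{\left(K \right)} = 4 - K \left(K + \frac{1}{2 K}\right)$ ($c{\left(K \right)} = 4 - \left(\frac{1}{K + K} + K\right) K = 4 - \left(\frac{1}{2 K} + K\right) K = 4 - \left(K + \frac{1}{2 K}\right) K = 4 - K \left(K + \frac{1}{2 K}\right)$)
$V{\left(t,P \right)} = -1 - P - t$ ($V{\left(t,P \right)} = 1 - \left(\left(P + t\right) + 2\right) = 1 - \left(2 + P + t\right) = -1 - P - t$)
$c{\left(-7 \right)} V{\left(F,-32 \right)} = \left(\frac{7}{2} - \left(-7\right)^{2}\right) \left(-1 - -32 - -4\right) = \left(\frac{7}{2} - 49\right) \left(-1 + 32 + 4\right) = \left(\frac{7}{2} - 49\right) 35 = \left(- \frac{91}{2}\right) 35 = - \frac{3185}{2}$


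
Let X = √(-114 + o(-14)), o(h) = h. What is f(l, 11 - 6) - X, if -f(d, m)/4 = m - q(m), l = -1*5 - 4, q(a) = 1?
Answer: -16 - 8*I*√2 ≈ -16.0 - 11.314*I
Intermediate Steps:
l = -9 (l = -5 - 4 = -9)
f(d, m) = 4 - 4*m (f(d, m) = -4*(m - 1*1) = -4*(m - 1) = -4*(-1 + m) = 4 - 4*m)
X = 8*I*√2 (X = √(-114 - 14) = √(-128) = 8*I*√2 ≈ 11.314*I)
f(l, 11 - 6) - X = (4 - 4*(11 - 6)) - 8*I*√2 = (4 - 4*5) - 8*I*√2 = (4 - 20) - 8*I*√2 = -16 - 8*I*√2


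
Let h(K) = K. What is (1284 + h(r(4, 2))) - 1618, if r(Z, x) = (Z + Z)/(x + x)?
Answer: -332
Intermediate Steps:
r(Z, x) = Z/x (r(Z, x) = (2*Z)/((2*x)) = (2*Z)*(1/(2*x)) = Z/x)
(1284 + h(r(4, 2))) - 1618 = (1284 + 4/2) - 1618 = (1284 + 4*(½)) - 1618 = (1284 + 2) - 1618 = 1286 - 1618 = -332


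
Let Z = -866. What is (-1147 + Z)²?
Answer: 4052169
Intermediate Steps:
(-1147 + Z)² = (-1147 - 866)² = (-2013)² = 4052169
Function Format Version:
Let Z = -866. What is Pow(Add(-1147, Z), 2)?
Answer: 4052169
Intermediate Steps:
Pow(Add(-1147, Z), 2) = Pow(Add(-1147, -866), 2) = Pow(-2013, 2) = 4052169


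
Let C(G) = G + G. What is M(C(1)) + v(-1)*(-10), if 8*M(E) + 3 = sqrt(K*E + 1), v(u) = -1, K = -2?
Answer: 77/8 + I*sqrt(3)/8 ≈ 9.625 + 0.21651*I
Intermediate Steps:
C(G) = 2*G
M(E) = -3/8 + sqrt(1 - 2*E)/8 (M(E) = -3/8 + sqrt(-2*E + 1)/8 = -3/8 + sqrt(1 - 2*E)/8)
M(C(1)) + v(-1)*(-10) = (-3/8 + sqrt(1 - 4)/8) - 1*(-10) = (-3/8 + sqrt(1 - 2*2)/8) + 10 = (-3/8 + sqrt(1 - 4)/8) + 10 = (-3/8 + sqrt(-3)/8) + 10 = (-3/8 + (I*sqrt(3))/8) + 10 = (-3/8 + I*sqrt(3)/8) + 10 = 77/8 + I*sqrt(3)/8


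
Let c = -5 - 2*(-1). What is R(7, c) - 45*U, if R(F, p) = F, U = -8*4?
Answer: 1447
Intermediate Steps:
c = -3 (c = -5 + 2 = -3)
U = -32
R(7, c) - 45*U = 7 - 45*(-32) = 7 + 1440 = 1447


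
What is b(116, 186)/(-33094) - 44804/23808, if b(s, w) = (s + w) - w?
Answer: -185688163/98487744 ≈ -1.8854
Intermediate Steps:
b(s, w) = s
b(116, 186)/(-33094) - 44804/23808 = 116/(-33094) - 44804/23808 = 116*(-1/33094) - 44804*1/23808 = -58/16547 - 11201/5952 = -185688163/98487744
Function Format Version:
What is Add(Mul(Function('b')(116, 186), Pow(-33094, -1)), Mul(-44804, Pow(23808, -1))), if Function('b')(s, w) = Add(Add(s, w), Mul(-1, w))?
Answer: Rational(-185688163, 98487744) ≈ -1.8854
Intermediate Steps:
Function('b')(s, w) = s
Add(Mul(Function('b')(116, 186), Pow(-33094, -1)), Mul(-44804, Pow(23808, -1))) = Add(Mul(116, Pow(-33094, -1)), Mul(-44804, Pow(23808, -1))) = Add(Mul(116, Rational(-1, 33094)), Mul(-44804, Rational(1, 23808))) = Add(Rational(-58, 16547), Rational(-11201, 5952)) = Rational(-185688163, 98487744)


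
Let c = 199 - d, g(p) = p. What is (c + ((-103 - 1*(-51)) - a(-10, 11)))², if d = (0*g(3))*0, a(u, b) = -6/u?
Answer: 535824/25 ≈ 21433.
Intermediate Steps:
d = 0 (d = (0*3)*0 = 0*0 = 0)
c = 199 (c = 199 - 1*0 = 199 + 0 = 199)
(c + ((-103 - 1*(-51)) - a(-10, 11)))² = (199 + ((-103 - 1*(-51)) - (-6)/(-10)))² = (199 + ((-103 + 51) - (-6)*(-1)/10))² = (199 + (-52 - 1*⅗))² = (199 + (-52 - ⅗))² = (199 - 263/5)² = (732/5)² = 535824/25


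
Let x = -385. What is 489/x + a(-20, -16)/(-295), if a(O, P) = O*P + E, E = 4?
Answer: -53799/22715 ≈ -2.3684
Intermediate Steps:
a(O, P) = 4 + O*P (a(O, P) = O*P + 4 = 4 + O*P)
489/x + a(-20, -16)/(-295) = 489/(-385) + (4 - 20*(-16))/(-295) = 489*(-1/385) + (4 + 320)*(-1/295) = -489/385 + 324*(-1/295) = -489/385 - 324/295 = -53799/22715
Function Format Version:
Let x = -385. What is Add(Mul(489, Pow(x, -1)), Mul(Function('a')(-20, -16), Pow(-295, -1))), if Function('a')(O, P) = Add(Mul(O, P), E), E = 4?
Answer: Rational(-53799, 22715) ≈ -2.3684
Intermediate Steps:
Function('a')(O, P) = Add(4, Mul(O, P)) (Function('a')(O, P) = Add(Mul(O, P), 4) = Add(4, Mul(O, P)))
Add(Mul(489, Pow(x, -1)), Mul(Function('a')(-20, -16), Pow(-295, -1))) = Add(Mul(489, Pow(-385, -1)), Mul(Add(4, Mul(-20, -16)), Pow(-295, -1))) = Add(Mul(489, Rational(-1, 385)), Mul(Add(4, 320), Rational(-1, 295))) = Add(Rational(-489, 385), Mul(324, Rational(-1, 295))) = Add(Rational(-489, 385), Rational(-324, 295)) = Rational(-53799, 22715)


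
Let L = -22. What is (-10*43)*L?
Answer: 9460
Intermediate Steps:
(-10*43)*L = -10*43*(-22) = -430*(-22) = 9460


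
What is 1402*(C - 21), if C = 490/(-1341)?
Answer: -40168702/1341 ≈ -29954.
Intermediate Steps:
C = -490/1341 (C = 490*(-1/1341) = -490/1341 ≈ -0.36540)
1402*(C - 21) = 1402*(-490/1341 - 21) = 1402*(-28651/1341) = -40168702/1341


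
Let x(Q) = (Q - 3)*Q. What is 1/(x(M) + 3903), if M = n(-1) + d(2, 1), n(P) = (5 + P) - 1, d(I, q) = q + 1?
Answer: 1/3913 ≈ 0.00025556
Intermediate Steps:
d(I, q) = 1 + q
n(P) = 4 + P
M = 5 (M = (4 - 1) + (1 + 1) = 3 + 2 = 5)
x(Q) = Q*(-3 + Q) (x(Q) = (-3 + Q)*Q = Q*(-3 + Q))
1/(x(M) + 3903) = 1/(5*(-3 + 5) + 3903) = 1/(5*2 + 3903) = 1/(10 + 3903) = 1/3913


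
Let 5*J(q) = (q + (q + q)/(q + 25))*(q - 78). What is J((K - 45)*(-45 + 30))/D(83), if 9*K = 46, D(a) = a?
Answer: 525654262/698445 ≈ 752.61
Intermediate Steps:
K = 46/9 (K = (1/9)*46 = 46/9 ≈ 5.1111)
J(q) = (-78 + q)*(q + 2*q/(25 + q))/5 (J(q) = ((q + (q + q)/(q + 25))*(q - 78))/5 = ((q + (2*q)/(25 + q))*(-78 + q))/5 = ((q + 2*q/(25 + q))*(-78 + q))/5 = ((-78 + q)*(q + 2*q/(25 + q)))/5 = (-78 + q)*(q + 2*q/(25 + q))/5)
J((K - 45)*(-45 + 30))/D(83) = (((46/9 - 45)*(-45 + 30))*(-2106 + ((46/9 - 45)*(-45 + 30))**2 - 51*(46/9 - 45)*(-45 + 30))/(5*(25 + (46/9 - 45)*(-45 + 30))))/83 = ((-359/9*(-15))*(-2106 + (-359/9*(-15))**2 - (-6103)*(-15)/3)/(5*(25 - 359/9*(-15))))*(1/83) = ((1/5)*(1795/3)*(-2106 + (1795/3)**2 - 51*1795/3)/(25 + 1795/3))*(1/83) = ((1/5)*(1795/3)*(-2106 + 3222025/9 - 30515)/(1870/3))*(1/83) = ((1/5)*(1795/3)*(3/1870)*(2928436/9))*(1/83) = (525654262/8415)*(1/83) = 525654262/698445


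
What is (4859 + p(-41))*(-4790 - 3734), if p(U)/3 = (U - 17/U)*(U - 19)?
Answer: -4251251236/41 ≈ -1.0369e+8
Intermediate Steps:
p(U) = 3*(-19 + U)*(U - 17/U) (p(U) = 3*((U - 17/U)*(U - 19)) = 3*((U - 17/U)*(-19 + U)) = 3*((-19 + U)*(U - 17/U)) = 3*(-19 + U)*(U - 17/U))
(4859 + p(-41))*(-4790 - 3734) = (4859 + (-51 - 57*(-41) + 3*(-41)**2 + 969/(-41)))*(-4790 - 3734) = (4859 + (-51 + 2337 + 3*1681 + 969*(-1/41)))*(-8524) = (4859 + (-51 + 2337 + 5043 - 969/41))*(-8524) = (4859 + 299520/41)*(-8524) = (498739/41)*(-8524) = -4251251236/41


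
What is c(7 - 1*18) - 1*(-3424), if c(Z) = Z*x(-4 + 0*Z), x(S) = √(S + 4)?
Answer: 3424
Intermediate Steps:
x(S) = √(4 + S)
c(Z) = 0 (c(Z) = Z*√(4 + (-4 + 0*Z)) = Z*√(4 + (-4 + 0)) = Z*√(4 - 4) = Z*√0 = Z*0 = 0)
c(7 - 1*18) - 1*(-3424) = 0 - 1*(-3424) = 0 + 3424 = 3424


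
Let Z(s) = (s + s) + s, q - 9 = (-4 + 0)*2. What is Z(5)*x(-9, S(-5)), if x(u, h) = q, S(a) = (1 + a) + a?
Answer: 15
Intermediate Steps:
S(a) = 1 + 2*a
q = 1 (q = 9 + (-4 + 0)*2 = 9 - 4*2 = 9 - 8 = 1)
Z(s) = 3*s (Z(s) = 2*s + s = 3*s)
x(u, h) = 1
Z(5)*x(-9, S(-5)) = (3*5)*1 = 15*1 = 15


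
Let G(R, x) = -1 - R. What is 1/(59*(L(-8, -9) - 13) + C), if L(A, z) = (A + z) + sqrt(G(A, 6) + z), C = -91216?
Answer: -46493/4323201579 - 59*I*sqrt(2)/8646403158 ≈ -1.0754e-5 - 9.6501e-9*I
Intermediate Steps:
L(A, z) = A + z + sqrt(-1 + z - A) (L(A, z) = (A + z) + sqrt((-1 - A) + z) = (A + z) + sqrt(-1 + z - A) = A + z + sqrt(-1 + z - A))
1/(59*(L(-8, -9) - 13) + C) = 1/(59*((-8 - 9 + sqrt(-1 - 9 - 1*(-8))) - 13) - 91216) = 1/(59*((-8 - 9 + sqrt(-1 - 9 + 8)) - 13) - 91216) = 1/(59*((-8 - 9 + sqrt(-2)) - 13) - 91216) = 1/(59*((-8 - 9 + I*sqrt(2)) - 13) - 91216) = 1/(59*((-17 + I*sqrt(2)) - 13) - 91216) = 1/(59*(-30 + I*sqrt(2)) - 91216) = 1/((-1770 + 59*I*sqrt(2)) - 91216) = 1/(-92986 + 59*I*sqrt(2))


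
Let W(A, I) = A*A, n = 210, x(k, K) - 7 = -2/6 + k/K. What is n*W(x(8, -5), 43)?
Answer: 80864/15 ≈ 5390.9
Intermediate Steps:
x(k, K) = 20/3 + k/K (x(k, K) = 7 + (-2/6 + k/K) = 7 + (-2*1/6 + k/K) = 7 + (-1/3 + k/K) = 20/3 + k/K)
W(A, I) = A**2
n*W(x(8, -5), 43) = 210*(20/3 + 8/(-5))**2 = 210*(20/3 + 8*(-1/5))**2 = 210*(20/3 - 8/5)**2 = 210*(76/15)**2 = 210*(5776/225) = 80864/15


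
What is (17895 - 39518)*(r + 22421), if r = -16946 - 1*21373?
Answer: 343762454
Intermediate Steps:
r = -38319 (r = -16946 - 21373 = -38319)
(17895 - 39518)*(r + 22421) = (17895 - 39518)*(-38319 + 22421) = -21623*(-15898) = 343762454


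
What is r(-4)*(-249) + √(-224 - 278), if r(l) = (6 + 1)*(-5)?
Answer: 8715 + I*√502 ≈ 8715.0 + 22.405*I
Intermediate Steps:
r(l) = -35 (r(l) = 7*(-5) = -35)
r(-4)*(-249) + √(-224 - 278) = -35*(-249) + √(-224 - 278) = 8715 + √(-502) = 8715 + I*√502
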